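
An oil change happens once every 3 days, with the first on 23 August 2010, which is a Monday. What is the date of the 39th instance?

The 39th occurrence is 38 intervals after the first: 38 × 3 = 114 days after 23 August 2010.
August has 31 days — 8 days to the end of August leaves 106.
September has 30 days (76 left).
October has 31 days (45 left).
November has 30 days (15 left).
15 days into December → 15 December 2010.

15 December 2010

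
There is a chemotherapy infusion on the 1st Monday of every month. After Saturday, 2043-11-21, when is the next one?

November 2043 starts on a Sunday, so its 1st Monday is 2043-11-02 (1 day in).
That is not after 2043-11-21, so look at December 2043.
December 2043 starts on a Tuesday, so its 1st Monday is 2043-12-07 (6 days in).

2043-12-07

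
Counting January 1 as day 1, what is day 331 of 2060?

2060-11-26

January has 31 days (331 − 31 = 300 remain).
February has 29 days (300 − 29 = 271 remain).
March has 31 days (271 − 31 = 240 remain).
April has 30 days (240 − 30 = 210 remain).
May has 31 days (210 − 31 = 179 remain).
June has 30 days (179 − 30 = 149 remain).
July has 31 days (149 − 31 = 118 remain).
August has 31 days (118 − 31 = 87 remain).
September has 30 days (87 − 30 = 57 remain).
October has 31 days (57 − 31 = 26 remain).
26 into November → November 26.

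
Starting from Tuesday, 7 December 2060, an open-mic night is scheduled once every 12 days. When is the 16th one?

5 June 2061

The 16th occurrence is 15 intervals after the first: 15 × 12 = 180 days after 7 December 2060.
December has 31 days — 24 days to the end of December leaves 156.
January has 31 days (125 left).
February has 28 days (97 left).
March has 31 days (66 left).
April has 30 days (36 left).
May has 31 days (5 left).
5 days into June → 5 June 2061.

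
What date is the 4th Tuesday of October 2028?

The first Tuesday of October 2028 is October 3.
The 4th Tuesday is 3 weeks later: 3 + 21 = 24.

2028-10-24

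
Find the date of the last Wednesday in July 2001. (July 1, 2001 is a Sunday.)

2001-07-25

July 2001 begins on a Sunday, so the first Wednesday is July 4 (3 days later).
July 2001 has 31 days. Adding weeks: 4, 11, 18, 25 — the last one ≤ 31 is the 25th.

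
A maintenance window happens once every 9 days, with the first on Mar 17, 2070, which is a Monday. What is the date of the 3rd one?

Apr 4, 2070

The 3rd occurrence is 2 intervals after the first: 2 × 9 = 18 days after Mar 17, 2070.
Mar has 31 days — 14 days to the end of Mar leaves 4.
4 days into Apr → Apr 4, 2070.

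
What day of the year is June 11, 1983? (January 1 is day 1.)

162

Days in months before June: 31 + 28 + 31 + 30 + 31 = 151.
Plus 11 days into June → day 162.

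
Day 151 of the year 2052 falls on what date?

May 30, 2052

January has 31 days (151 − 31 = 120 remain).
February has 29 days (120 − 29 = 91 remain).
March has 31 days (91 − 31 = 60 remain).
April has 30 days (60 − 30 = 30 remain).
30 into May → May 30.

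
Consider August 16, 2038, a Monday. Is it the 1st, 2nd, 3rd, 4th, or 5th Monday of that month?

Day 16 falls in week ⌈16/7⌉ of the month.
Days 1–7 hold the 1st Monday, 8–14 the 2nd, 15–21 the 3rd, 22–28 the 4th, 29–31 the 5th.
16 is in the range for the 3rd.

3rd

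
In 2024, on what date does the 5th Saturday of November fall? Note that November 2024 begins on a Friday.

November 2024 begins on a Friday, so the first Saturday is November 2 (1 day later).
The 5th Saturday is 4 weeks later: 2 + 28 = 30.

2024-11-30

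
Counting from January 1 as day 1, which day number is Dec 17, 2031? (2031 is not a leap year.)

Days in months before Dec: 31 + 28 + 31 + 30 + 31 + 30 + 31 + 31 + 30 + 31 + 30 = 334.
Plus 17 days into Dec → day 351.

351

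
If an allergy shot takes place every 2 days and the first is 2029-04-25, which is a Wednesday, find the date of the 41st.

The 41st occurrence is 40 intervals after the first: 40 × 2 = 80 days after 2029-04-25.
April has 30 days — 5 days to the end of April leaves 75.
May has 31 days (44 left).
June has 30 days (14 left).
14 days into July → 2029-07-14.

2029-07-14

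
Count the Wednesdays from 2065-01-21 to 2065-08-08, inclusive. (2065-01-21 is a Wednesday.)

2065-01-21 is a Wednesday; the first Wednesday on or after it is 2065-01-21.
From 2065-01-21 to 2065-08-08: 10 + 28 + 31 + 30 + 31 + 30 + 31 + 8 = 199 days (rest of January, February, March, April, May, June, July, August).
199 ÷ 7 = 28 full weeks with remainder 3, so 28 more Wednesdays after the first → 29.

29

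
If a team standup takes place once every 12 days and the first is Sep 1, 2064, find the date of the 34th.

The 34th occurrence is 33 intervals after the first: 33 × 12 = 396 days after Sep 1, 2064.
Sep has 30 days — 29 days to the end of Sep leaves 367.
Oct has 31 days (336 left).
Nov has 30 days (306 left).
Dec has 31 days (275 left).
Jan has 31 days (244 left).
Feb has 28 days (216 left).
Mar has 31 days (185 left).
Apr has 30 days (155 left).
May has 31 days (124 left).
Jun has 30 days (94 left).
Jul has 31 days (63 left).
Aug has 31 days (32 left).
Sep has 30 days (2 left).
2 days into Oct → Oct 2, 2065.

Oct 2, 2065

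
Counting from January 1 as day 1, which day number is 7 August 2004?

220

Days in months before August: 31 + 29 + 31 + 30 + 31 + 30 + 31 = 213.
Plus 7 days into August → day 220.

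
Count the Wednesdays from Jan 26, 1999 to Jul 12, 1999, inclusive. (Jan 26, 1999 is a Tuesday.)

24

Jan 26, 1999 is a Tuesday; the first Wednesday on or after it is Jan 27, 1999 (1 day later).
From Jan 27, 1999 to Jul 12, 1999: 4 + 28 + 31 + 30 + 31 + 30 + 12 = 166 days (rest of Jan, Feb, Mar, Apr, May, Jun, Jul).
166 ÷ 7 = 23 full weeks with remainder 5, so 23 more Wednesdays after the first → 24.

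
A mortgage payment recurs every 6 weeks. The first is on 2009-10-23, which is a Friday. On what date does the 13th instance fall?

The 13th occurrence is 12 intervals after the first: 12 × 42 = 504 days after 2009-10-23.
October has 31 days — 8 days to the end of October leaves 496.
From end of October to end of 2009 is 61 days (435 left).
2010 has 365 days (70 left).
January has 31 days (39 left).
February has 28 days (11 left).
11 days into March → 2011-03-11.

2011-03-11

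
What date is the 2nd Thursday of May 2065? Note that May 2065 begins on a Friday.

2065-05-14

May 2065 begins on a Friday, so the first Thursday is May 7 (6 days later).
The 2nd Thursday is 1 weeks later: 7 + 7 = 14.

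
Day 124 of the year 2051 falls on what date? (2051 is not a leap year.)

2051-05-04

January has 31 days (124 − 31 = 93 remain).
February has 28 days (93 − 28 = 65 remain).
March has 31 days (65 − 31 = 34 remain).
April has 30 days (34 − 30 = 4 remain).
4 into May → May 4.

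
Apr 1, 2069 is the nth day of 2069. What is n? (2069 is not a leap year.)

91

Days in months before Apr: 31 + 28 + 31 = 90.
Plus 1 day into Apr → day 91.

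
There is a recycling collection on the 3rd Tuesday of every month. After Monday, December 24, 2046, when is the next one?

December 2046 starts on a Saturday; its first Tuesday is the 4th, so the 3rd Tuesday is the 18th — December 18, 2046.
That is not after December 24, 2046, so look at January 2047.
January 2047 starts on a Tuesday; its first Tuesday is the 1st, so the 3rd Tuesday is the 15th — January 15, 2047.

January 15, 2047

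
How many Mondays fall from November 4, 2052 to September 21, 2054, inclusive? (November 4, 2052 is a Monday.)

99

November 4, 2052 is a Monday; the first Monday on or after it is November 4, 2052.
From November 4, 2052 to September 21, 2054: 57 + 365 + 264 = 686 days (rest of 2052, 2053, to September 21, 2054 in 2054).
686 ÷ 7 = 98 full weeks with remainder 0, so 98 more Mondays after the first → 99.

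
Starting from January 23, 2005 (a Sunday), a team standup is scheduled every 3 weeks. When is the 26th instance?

July 2, 2006

The 26th occurrence is 25 intervals after the first: 25 × 21 = 525 days after January 23, 2005.
January has 31 days — 8 days to the end of January leaves 517.
From end of January to end of 2005 is 334 days (183 left).
January has 31 days (152 left).
February has 28 days (124 left).
March has 31 days (93 left).
April has 30 days (63 left).
May has 31 days (32 left).
June has 30 days (2 left).
2 days into July → July 2, 2006.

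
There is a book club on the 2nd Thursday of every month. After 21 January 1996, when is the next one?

8 February 1996

January 1996 starts on a Monday; its first Thursday is the 4th, so the 2nd Thursday is the 11th — 11 January 1996.
That is not after 21 January 1996, so look at February 1996.
February 1996 starts on a Thursday; its first Thursday is the 1st, so the 2nd Thursday is the 8th — 8 February 1996.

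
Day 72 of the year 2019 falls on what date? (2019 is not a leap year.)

2019-03-13

January has 31 days (72 − 31 = 41 remain).
February has 28 days (41 − 28 = 13 remain).
13 into March → March 13.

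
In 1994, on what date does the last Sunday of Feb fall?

The first Sunday of Feb 1994 is Feb 6.
Feb 1994 has 28 days. Adding weeks: 6, 13, 20, 27 — the last one ≤ 28 is the 27th.

Feb 27, 1994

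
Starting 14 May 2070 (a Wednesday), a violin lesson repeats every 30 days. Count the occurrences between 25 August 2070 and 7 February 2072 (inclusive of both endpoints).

18

Occurrences land 30·i days after 14 May 2070 for i = 0, 1, 2, …
25 August 2070 is 103 days after the start; 103 ÷ 30 = 3 remainder 13; since the remainder is 13, round up to i = 4. First occurrence in the window: #5 on 11 September 2070 (4×30 = 120 days in).
7 February 2072 is 634 days after the start; 634 ÷ 30 = 21 remainder 4. Last occurrence in the window: #22 on 3 February 2072.
Occurrences #5 through #22: 18 in total.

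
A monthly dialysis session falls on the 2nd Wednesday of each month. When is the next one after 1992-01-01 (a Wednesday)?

1992-01-08

January 1992 starts on a Wednesday; its first Wednesday is the 1st, so the 2nd Wednesday is the 8th — 1992-01-08.
1992-01-08 is after 1992-01-01, so that is the next one.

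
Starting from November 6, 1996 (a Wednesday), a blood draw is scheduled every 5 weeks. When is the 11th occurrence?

October 22, 1997

The 11th occurrence is 10 intervals after the first: 10 × 35 = 350 days after November 6, 1996.
November has 30 days — 24 days to the end of November leaves 326.
December has 31 days (295 left).
January has 31 days (264 left).
February has 28 days (236 left).
March has 31 days (205 left).
April has 30 days (175 left).
May has 31 days (144 left).
June has 30 days (114 left).
July has 31 days (83 left).
August has 31 days (52 left).
September has 30 days (22 left).
22 days into October → October 22, 1997.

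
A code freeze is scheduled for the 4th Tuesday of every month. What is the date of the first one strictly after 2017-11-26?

2017-11-28

November 2017 starts on a Wednesday; its first Tuesday is the 7th, so the 4th Tuesday is the 28th — 2017-11-28.
2017-11-28 is after 2017-11-26, so that is the next one.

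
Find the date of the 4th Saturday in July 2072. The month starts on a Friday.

July 2072 begins on a Friday, so the first Saturday is July 2 (1 day later).
The 4th Saturday is 3 weeks later: 2 + 21 = 23.

July 23, 2072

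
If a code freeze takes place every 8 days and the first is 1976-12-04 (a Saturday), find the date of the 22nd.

The 22nd occurrence is 21 intervals after the first: 21 × 8 = 168 days after 1976-12-04.
December has 31 days — 27 days to the end of December leaves 141.
January has 31 days (110 left).
February has 28 days (82 left).
March has 31 days (51 left).
April has 30 days (21 left).
21 days into May → 1977-05-21.

1977-05-21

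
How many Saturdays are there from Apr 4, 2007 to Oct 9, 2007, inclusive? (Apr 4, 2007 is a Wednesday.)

Apr 4, 2007 is a Wednesday; the first Saturday on or after it is Apr 7, 2007 (3 days later).
From Apr 7, 2007 to Oct 9, 2007: 23 + 31 + 30 + 31 + 31 + 30 + 9 = 185 days (rest of Apr, May, Jun, Jul, Aug, Sep, Oct).
185 ÷ 7 = 26 full weeks with remainder 3, so 26 more Saturdays after the first → 27.

27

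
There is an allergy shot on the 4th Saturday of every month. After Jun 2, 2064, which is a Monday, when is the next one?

Jun 2064 starts on a Sunday; its first Saturday is the 7th, so the 4th Saturday is the 28th — Jun 28, 2064.
Jun 28, 2064 is after Jun 2, 2064, so that is the next one.

Jun 28, 2064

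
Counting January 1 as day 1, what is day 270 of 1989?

Jan has 31 days (270 − 31 = 239 remain).
Feb has 28 days (239 − 28 = 211 remain).
Mar has 31 days (211 − 31 = 180 remain).
Apr has 30 days (180 − 30 = 150 remain).
May has 31 days (150 − 31 = 119 remain).
Jun has 30 days (119 − 30 = 89 remain).
Jul has 31 days (89 − 31 = 58 remain).
Aug has 31 days (58 − 31 = 27 remain).
27 into Sep → Sep 27.

Sep 27, 1989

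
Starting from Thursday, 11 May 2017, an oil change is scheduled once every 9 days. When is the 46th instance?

The 46th occurrence is 45 intervals after the first: 45 × 9 = 405 days after 11 May 2017.
May has 31 days — 20 days to the end of May leaves 385.
June has 30 days (355 left).
July has 31 days (324 left).
August has 31 days (293 left).
September has 30 days (263 left).
October has 31 days (232 left).
November has 30 days (202 left).
December has 31 days (171 left).
January has 31 days (140 left).
February has 28 days (112 left).
March has 31 days (81 left).
April has 30 days (51 left).
May has 31 days (20 left).
20 days into June → 20 June 2018.

20 June 2018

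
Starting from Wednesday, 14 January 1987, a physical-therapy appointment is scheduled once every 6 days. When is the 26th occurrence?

13 June 1987

The 26th occurrence is 25 intervals after the first: 25 × 6 = 150 days after 14 January 1987.
January has 31 days — 17 days to the end of January leaves 133.
February has 28 days (105 left).
March has 31 days (74 left).
April has 30 days (44 left).
May has 31 days (13 left).
13 days into June → 13 June 1987.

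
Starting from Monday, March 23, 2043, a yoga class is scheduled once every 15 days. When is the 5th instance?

The 5th occurrence is 4 intervals after the first: 4 × 15 = 60 days after March 23, 2043.
March has 31 days — 8 days to the end of March leaves 52.
April has 30 days (22 left).
22 days into May → May 22, 2043.

May 22, 2043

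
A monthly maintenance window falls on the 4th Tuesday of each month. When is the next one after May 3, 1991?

May 1991 starts on a Wednesday; its first Tuesday is the 7th, so the 4th Tuesday is the 28th — May 28, 1991.
May 28, 1991 is after May 3, 1991, so that is the next one.

May 28, 1991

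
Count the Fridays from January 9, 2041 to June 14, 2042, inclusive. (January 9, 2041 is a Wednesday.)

January 9, 2041 is a Wednesday; the first Friday on or after it is January 11, 2041 (2 days later).
From January 11, 2041 to June 14, 2042: 354 + 165 = 519 days (rest of 2041, to June 14, 2042 in 2042).
519 ÷ 7 = 74 full weeks with remainder 1, so 74 more Fridays after the first → 75.

75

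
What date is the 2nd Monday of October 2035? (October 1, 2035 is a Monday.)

October 2035 begins on a Monday, so the first Monday is October 1.
The 2nd Monday is 1 weeks later: 1 + 7 = 8.

2035-10-08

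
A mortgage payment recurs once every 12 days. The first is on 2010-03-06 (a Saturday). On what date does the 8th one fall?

The 8th occurrence is 7 intervals after the first: 7 × 12 = 84 days after 2010-03-06.
March has 31 days — 25 days to the end of March leaves 59.
April has 30 days (29 left).
29 days into May → 2010-05-29.

2010-05-29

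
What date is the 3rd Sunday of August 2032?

2032-08-15

The first Sunday of August 2032 is August 1.
The 3rd Sunday is 2 weeks later: 1 + 14 = 15.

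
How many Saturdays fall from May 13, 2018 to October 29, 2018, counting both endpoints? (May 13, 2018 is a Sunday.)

24

May 13, 2018 is a Sunday; the first Saturday on or after it is May 19, 2018 (6 days later).
From May 19, 2018 to October 29, 2018: 12 + 30 + 31 + 31 + 30 + 29 = 163 days (rest of May, June, July, August, September, October).
163 ÷ 7 = 23 full weeks with remainder 2, so 23 more Saturdays after the first → 24.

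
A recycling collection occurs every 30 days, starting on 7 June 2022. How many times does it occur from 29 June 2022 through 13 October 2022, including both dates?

4

Occurrences land 30·i days after 7 June 2022 for i = 0, 1, 2, …
29 June 2022 is 22 days after the start; 22 ÷ 30 = 0 remainder 22; since the remainder is 22, round up to i = 1. First occurrence in the window: #2 on 7 July 2022 (1×30 = 30 days in).
13 October 2022 is 128 days after the start; 128 ÷ 30 = 4 remainder 8. Last occurrence in the window: #5 on 5 October 2022.
Occurrences #2 through #5: 4 in total.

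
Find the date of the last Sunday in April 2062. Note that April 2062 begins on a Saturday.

April 30, 2062

April 2062 begins on a Saturday, so the first Sunday is April 2 (1 day later).
April 2062 has 30 days. Adding weeks: 2, 9, 16, 23, 30 — the last one ≤ 30 is the 30th.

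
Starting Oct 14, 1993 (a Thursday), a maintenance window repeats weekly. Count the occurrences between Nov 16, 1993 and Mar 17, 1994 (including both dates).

Occurrences land 7·i days after Oct 14, 1993 for i = 0, 1, 2, …
Nov 16, 1993 is 33 days after the start; 33 ÷ 7 = 4 remainder 5; since the remainder is 5, round up to i = 5. First occurrence in the window: #6 on Nov 18, 1993 (5×7 = 35 days in).
Mar 17, 1994 is 154 days after the start; 154 ÷ 7 = 22 remainder 0. Last occurrence in the window: #23 on Mar 17, 1994.
Occurrences #6 through #23: 18 in total.

18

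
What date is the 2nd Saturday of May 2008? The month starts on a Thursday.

May 2008 begins on a Thursday, so the first Saturday is May 3 (2 days later).
The 2nd Saturday is 1 weeks later: 3 + 7 = 10.

May 10, 2008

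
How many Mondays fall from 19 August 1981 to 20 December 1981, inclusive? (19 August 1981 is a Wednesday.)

17

19 August 1981 is a Wednesday; the first Monday on or after it is 24 August 1981 (5 days later).
From 24 August 1981 to 20 December 1981: 7 + 30 + 31 + 30 + 20 = 118 days (rest of August, September, October, November, December).
118 ÷ 7 = 16 full weeks with remainder 6, so 16 more Mondays after the first → 17.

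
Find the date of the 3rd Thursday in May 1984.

The first Thursday of May 1984 is May 3.
The 3rd Thursday is 2 weeks later: 3 + 14 = 17.

May 17, 1984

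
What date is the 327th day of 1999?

January has 31 days (327 − 31 = 296 remain).
February has 28 days (296 − 28 = 268 remain).
March has 31 days (268 − 31 = 237 remain).
April has 30 days (237 − 30 = 207 remain).
May has 31 days (207 − 31 = 176 remain).
June has 30 days (176 − 30 = 146 remain).
July has 31 days (146 − 31 = 115 remain).
August has 31 days (115 − 31 = 84 remain).
September has 30 days (84 − 30 = 54 remain).
October has 31 days (54 − 31 = 23 remain).
23 into November → November 23.

23 November 1999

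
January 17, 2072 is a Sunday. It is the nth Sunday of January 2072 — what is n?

3rd

Day 17 falls in week ⌈17/7⌉ of the month.
Days 1–7 hold the 1st Sunday, 8–14 the 2nd, 15–21 the 3rd, 22–28 the 4th, 29–31 the 5th.
17 is in the range for the 3rd.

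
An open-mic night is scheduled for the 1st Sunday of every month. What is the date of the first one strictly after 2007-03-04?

2007-04-01

March 2007 starts on a Thursday, so its 1st Sunday is 2007-03-04 (3 days in).
That is not after 2007-03-04, so look at April 2007.
April 2007 starts on a Sunday, so its 1st Sunday is 2007-04-01.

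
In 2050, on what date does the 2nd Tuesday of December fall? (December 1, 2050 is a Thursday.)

December 13, 2050

December 2050 begins on a Thursday, so the first Tuesday is December 6 (5 days later).
The 2nd Tuesday is 1 weeks later: 6 + 7 = 13.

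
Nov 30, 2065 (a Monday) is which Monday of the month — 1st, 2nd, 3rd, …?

Day 30 falls in week ⌈30/7⌉ of the month.
Days 1–7 hold the 1st Monday, 8–14 the 2nd, 15–21 the 3rd, 22–28 the 4th, 29–31 the 5th.
30 is in the range for the 5th.

5th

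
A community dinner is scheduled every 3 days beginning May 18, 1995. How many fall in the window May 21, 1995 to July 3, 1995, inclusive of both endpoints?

Occurrences land 3·i days after May 18, 1995 for i = 0, 1, 2, …
May 21, 1995 is 3 days after the start; 3 ÷ 3 = 1 remainder 0. First occurrence in the window: #2 on May 21, 1995 (1×3 = 3 days in).
July 3, 1995 is 46 days after the start; 46 ÷ 3 = 15 remainder 1. Last occurrence in the window: #16 on July 2, 1995.
Occurrences #2 through #16: 15 in total.

15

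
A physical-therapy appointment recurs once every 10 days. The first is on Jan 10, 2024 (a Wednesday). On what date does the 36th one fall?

The 36th occurrence is 35 intervals after the first: 35 × 10 = 350 days after Jan 10, 2024.
Jan has 31 days — 21 days to the end of Jan leaves 329.
Feb has 29 days (300 left).
Mar has 31 days (269 left).
Apr has 30 days (239 left).
May has 31 days (208 left).
Jun has 30 days (178 left).
Jul has 31 days (147 left).
Aug has 31 days (116 left).
Sep has 30 days (86 left).
Oct has 31 days (55 left).
Nov has 30 days (25 left).
25 days into Dec → Dec 25, 2024.

Dec 25, 2024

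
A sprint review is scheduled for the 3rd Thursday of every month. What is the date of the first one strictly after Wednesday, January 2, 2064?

January 17, 2064

January 2064 starts on a Tuesday; its first Thursday is the 3rd, so the 3rd Thursday is the 17th — January 17, 2064.
January 17, 2064 is after January 2, 2064, so that is the next one.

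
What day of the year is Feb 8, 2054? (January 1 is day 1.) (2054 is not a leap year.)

39

Days in months before Feb: 31 = 31.
Plus 8 days into Feb → day 39.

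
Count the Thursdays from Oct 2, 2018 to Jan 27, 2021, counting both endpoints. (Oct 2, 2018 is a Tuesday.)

Oct 2, 2018 is a Tuesday; the first Thursday on or after it is Oct 4, 2018 (2 days later).
From Oct 4, 2018 to Jan 27, 2021: 88 + 365 + 366 + 27 = 846 days (rest of 2018, 2019, 2020, to Jan 27, 2021 in 2021).
846 ÷ 7 = 120 full weeks with remainder 6, so 120 more Thursdays after the first → 121.

121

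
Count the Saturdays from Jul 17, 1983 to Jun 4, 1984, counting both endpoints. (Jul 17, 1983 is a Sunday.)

46

Jul 17, 1983 is a Sunday; the first Saturday on or after it is Jul 23, 1983 (6 days later).
From Jul 23, 1983 to Jun 4, 1984: 161 + 156 = 317 days (rest of 1983, to Jun 4, 1984 in 1984).
317 ÷ 7 = 45 full weeks with remainder 2, so 45 more Saturdays after the first → 46.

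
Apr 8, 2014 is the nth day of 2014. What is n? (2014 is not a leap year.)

98

Days in months before Apr: 31 + 28 + 31 = 90.
Plus 8 days into Apr → day 98.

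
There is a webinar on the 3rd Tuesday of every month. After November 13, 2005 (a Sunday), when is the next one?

November 15, 2005

November 2005 starts on a Tuesday; its first Tuesday is the 1st, so the 3rd Tuesday is the 15th — November 15, 2005.
November 15, 2005 is after November 13, 2005, so that is the next one.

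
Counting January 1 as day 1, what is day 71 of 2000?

January has 31 days (71 − 31 = 40 remain).
February has 29 days (40 − 29 = 11 remain).
11 into March → March 11.

2000-03-11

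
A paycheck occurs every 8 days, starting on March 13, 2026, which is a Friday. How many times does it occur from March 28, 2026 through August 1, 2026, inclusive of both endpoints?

Occurrences land 8·i days after March 13, 2026 for i = 0, 1, 2, …
March 28, 2026 is 15 days after the start; 15 ÷ 8 = 1 remainder 7; since the remainder is 7, round up to i = 2. First occurrence in the window: #3 on March 29, 2026 (2×8 = 16 days in).
August 1, 2026 is 141 days after the start; 141 ÷ 8 = 17 remainder 5. Last occurrence in the window: #18 on July 27, 2026.
Occurrences #3 through #18: 16 in total.

16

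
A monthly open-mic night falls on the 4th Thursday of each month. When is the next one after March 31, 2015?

April 23, 2015

March 2015 starts on a Sunday; its first Thursday is the 5th, so the 4th Thursday is the 26th — March 26, 2015.
That is not after March 31, 2015, so look at April 2015.
April 2015 starts on a Wednesday; its first Thursday is the 2nd, so the 4th Thursday is the 23rd — April 23, 2015.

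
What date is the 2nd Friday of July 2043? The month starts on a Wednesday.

July 10, 2043

July 2043 begins on a Wednesday, so the first Friday is July 3 (2 days later).
The 2nd Friday is 1 weeks later: 3 + 7 = 10.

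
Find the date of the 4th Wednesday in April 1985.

The first Wednesday of April 1985 is April 3.
The 4th Wednesday is 3 weeks later: 3 + 21 = 24.

1985-04-24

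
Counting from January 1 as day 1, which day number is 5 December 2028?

Days in months before December: 31 + 29 + 31 + 30 + 31 + 30 + 31 + 31 + 30 + 31 + 30 = 335.
Plus 5 days into December → day 340.

340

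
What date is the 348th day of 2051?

Dec 14, 2051

Jan has 31 days (348 − 31 = 317 remain).
Feb has 28 days (317 − 28 = 289 remain).
Mar has 31 days (289 − 31 = 258 remain).
Apr has 30 days (258 − 30 = 228 remain).
May has 31 days (228 − 31 = 197 remain).
Jun has 30 days (197 − 30 = 167 remain).
Jul has 31 days (167 − 31 = 136 remain).
Aug has 31 days (136 − 31 = 105 remain).
Sep has 30 days (105 − 30 = 75 remain).
Oct has 31 days (75 − 31 = 44 remain).
Nov has 30 days (44 − 30 = 14 remain).
14 into Dec → Dec 14.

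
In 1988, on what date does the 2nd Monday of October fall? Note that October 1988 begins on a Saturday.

10 October 1988

October 1988 begins on a Saturday, so the first Monday is October 3 (2 days later).
The 2nd Monday is 1 weeks later: 3 + 7 = 10.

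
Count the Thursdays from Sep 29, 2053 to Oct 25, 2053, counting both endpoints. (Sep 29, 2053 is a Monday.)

Sep 29, 2053 is a Monday; the first Thursday on or after it is Oct 2, 2053 (3 days later).
From Oct 2, 2053 to Oct 25, 2053 is 25 − 2 = 23 days.
23 ÷ 7 = 3 full weeks with remainder 2, so 3 more Thursdays after the first → 4.

4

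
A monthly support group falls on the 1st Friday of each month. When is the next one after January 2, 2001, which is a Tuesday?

January 2001 starts on a Monday, so its 1st Friday is January 5, 2001 (4 days in).
January 5, 2001 is after January 2, 2001, so that is the next one.

January 5, 2001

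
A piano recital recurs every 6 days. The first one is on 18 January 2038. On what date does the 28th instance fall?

29 June 2038

The 28th occurrence is 27 intervals after the first: 27 × 6 = 162 days after 18 January 2038.
January has 31 days — 13 days to the end of January leaves 149.
February has 28 days (121 left).
March has 31 days (90 left).
April has 30 days (60 left).
May has 31 days (29 left).
29 days into June → 29 June 2038.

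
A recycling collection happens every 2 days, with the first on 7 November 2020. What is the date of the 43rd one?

The 43rd occurrence is 42 intervals after the first: 42 × 2 = 84 days after 7 November 2020.
November has 30 days — 23 days to the end of November leaves 61.
December has 31 days (30 left).
30 days into January → 30 January 2021.

30 January 2021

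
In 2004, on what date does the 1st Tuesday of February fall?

2004-02-03

The first Tuesday of February 2004 is February 3.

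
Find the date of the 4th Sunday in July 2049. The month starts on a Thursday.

July 25, 2049

July 2049 begins on a Thursday, so the first Sunday is July 4 (3 days later).
The 4th Sunday is 3 weeks later: 4 + 21 = 25.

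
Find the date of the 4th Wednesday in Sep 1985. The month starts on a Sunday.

Sep 25, 1985

Sep 1985 begins on a Sunday, so the first Wednesday is Sep 4 (3 days later).
The 4th Wednesday is 3 weeks later: 4 + 21 = 25.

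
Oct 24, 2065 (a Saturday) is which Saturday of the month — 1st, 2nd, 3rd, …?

4th

Day 24 falls in week ⌈24/7⌉ of the month.
Days 1–7 hold the 1st Saturday, 8–14 the 2nd, 15–21 the 3rd, 22–28 the 4th, 29–31 the 5th.
24 is in the range for the 4th.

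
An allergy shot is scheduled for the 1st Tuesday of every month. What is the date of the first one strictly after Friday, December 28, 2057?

December 2057 starts on a Saturday, so its 1st Tuesday is December 4, 2057 (3 days in).
That is not after December 28, 2057, so look at January 2058.
January 2058 starts on a Tuesday, so its 1st Tuesday is January 1, 2058.

January 1, 2058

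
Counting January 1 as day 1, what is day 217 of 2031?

Aug 5, 2031

Jan has 31 days (217 − 31 = 186 remain).
Feb has 28 days (186 − 28 = 158 remain).
Mar has 31 days (158 − 31 = 127 remain).
Apr has 30 days (127 − 30 = 97 remain).
May has 31 days (97 − 31 = 66 remain).
Jun has 30 days (66 − 30 = 36 remain).
Jul has 31 days (36 − 31 = 5 remain).
5 into Aug → Aug 5.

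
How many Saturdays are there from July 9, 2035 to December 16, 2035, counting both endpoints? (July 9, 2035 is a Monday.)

23

July 9, 2035 is a Monday; the first Saturday on or after it is July 14, 2035 (5 days later).
From July 14, 2035 to December 16, 2035: 17 + 31 + 30 + 31 + 30 + 16 = 155 days (rest of July, August, September, October, November, December).
155 ÷ 7 = 22 full weeks with remainder 1, so 22 more Saturdays after the first → 23.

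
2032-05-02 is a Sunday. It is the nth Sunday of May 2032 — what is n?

1st

Day 2 falls in week ⌈2/7⌉ of the month.
Days 1–7 hold the 1st Sunday, 8–14 the 2nd, 15–21 the 3rd, 22–28 the 4th, 29–31 the 5th.
2 is in the range for the 1st.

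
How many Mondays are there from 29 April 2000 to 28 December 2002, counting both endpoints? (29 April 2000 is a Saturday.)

29 April 2000 is a Saturday; the first Monday on or after it is 1 May 2000 (2 days later).
From 1 May 2000 to 28 December 2002: 244 + 365 + 362 = 971 days (rest of 2000, 2001, to 28 December 2002 in 2002).
971 ÷ 7 = 138 full weeks with remainder 5, so 138 more Mondays after the first → 139.

139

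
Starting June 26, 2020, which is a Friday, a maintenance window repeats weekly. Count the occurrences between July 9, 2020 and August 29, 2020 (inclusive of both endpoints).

8

Occurrences land 7·i days after June 26, 2020 for i = 0, 1, 2, …
July 9, 2020 is 13 days after the start; 13 ÷ 7 = 1 remainder 6; since the remainder is 6, round up to i = 2. First occurrence in the window: #3 on July 10, 2020 (2×7 = 14 days in).
August 29, 2020 is 64 days after the start; 64 ÷ 7 = 9 remainder 1. Last occurrence in the window: #10 on August 28, 2020.
Occurrences #3 through #10: 8 in total.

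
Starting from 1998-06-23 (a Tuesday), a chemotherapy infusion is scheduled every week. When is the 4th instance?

1998-07-14

The 4th occurrence is 3 intervals after the first: 3 × 7 = 21 days after 1998-06-23.
June has 30 days — 7 days to the end of June leaves 14.
14 days into July → 1998-07-14.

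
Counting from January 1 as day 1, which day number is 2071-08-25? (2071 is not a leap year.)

Days in months before August: 31 + 28 + 31 + 30 + 31 + 30 + 31 = 212.
Plus 25 days into August → day 237.

237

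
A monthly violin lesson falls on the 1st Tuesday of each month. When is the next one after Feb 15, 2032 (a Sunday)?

Feb 2032 starts on a Sunday, so its 1st Tuesday is Feb 3, 2032 (2 days in).
That is not after Feb 15, 2032, so look at Mar 2032.
Mar 2032 starts on a Monday, so its 1st Tuesday is Mar 2, 2032 (1 day in).

Mar 2, 2032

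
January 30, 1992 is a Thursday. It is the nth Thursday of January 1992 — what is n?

Day 30 falls in week ⌈30/7⌉ of the month.
Days 1–7 hold the 1st Thursday, 8–14 the 2nd, 15–21 the 3rd, 22–28 the 4th, 29–31 the 5th.
30 is in the range for the 5th.

5th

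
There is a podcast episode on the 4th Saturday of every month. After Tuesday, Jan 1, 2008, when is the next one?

Jan 2008 starts on a Tuesday; its first Saturday is the 5th, so the 4th Saturday is the 26th — Jan 26, 2008.
Jan 26, 2008 is after Jan 1, 2008, so that is the next one.

Jan 26, 2008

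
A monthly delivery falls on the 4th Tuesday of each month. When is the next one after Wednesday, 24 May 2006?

27 June 2006

May 2006 starts on a Monday; its first Tuesday is the 2nd, so the 4th Tuesday is the 23rd — 23 May 2006.
That is not after 24 May 2006, so look at June 2006.
June 2006 starts on a Thursday; its first Tuesday is the 6th, so the 4th Tuesday is the 27th — 27 June 2006.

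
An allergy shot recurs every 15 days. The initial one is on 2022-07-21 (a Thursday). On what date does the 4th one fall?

The 4th occurrence is 3 intervals after the first: 3 × 15 = 45 days after 2022-07-21.
July has 31 days — 10 days to the end of July leaves 35.
August has 31 days (4 left).
4 days into September → 2022-09-04.

2022-09-04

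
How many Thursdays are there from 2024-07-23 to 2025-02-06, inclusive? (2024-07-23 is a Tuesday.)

2024-07-23 is a Tuesday; the first Thursday on or after it is 2024-07-25 (2 days later).
From 2024-07-25 to 2025-02-06: 6 + 31 + 30 + 31 + 30 + 31 + 31 + 6 = 196 days (rest of July, August, September, October, November, December, January, February).
196 ÷ 7 = 28 full weeks with remainder 0, so 28 more Thursdays after the first → 29.

29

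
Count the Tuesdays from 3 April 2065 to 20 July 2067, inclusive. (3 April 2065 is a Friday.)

120

3 April 2065 is a Friday; the first Tuesday on or after it is 7 April 2065 (4 days later).
From 7 April 2065 to 20 July 2067: 268 + 365 + 201 = 834 days (rest of 2065, 2066, to 20 July 2067 in 2067).
834 ÷ 7 = 119 full weeks with remainder 1, so 119 more Tuesdays after the first → 120.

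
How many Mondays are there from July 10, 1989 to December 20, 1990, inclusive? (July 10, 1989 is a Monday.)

July 10, 1989 is a Monday; the first Monday on or after it is July 10, 1989.
From July 10, 1989 to December 20, 1990: 174 + 354 = 528 days (rest of 1989, to December 20, 1990 in 1990).
528 ÷ 7 = 75 full weeks with remainder 3, so 75 more Mondays after the first → 76.

76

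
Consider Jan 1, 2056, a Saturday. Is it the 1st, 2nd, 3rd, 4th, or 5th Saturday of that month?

1st

Day 1 falls in week ⌈1/7⌉ of the month.
Days 1–7 hold the 1st Saturday, 8–14 the 2nd, 15–21 the 3rd, 22–28 the 4th, 29–31 the 5th.
1 is in the range for the 1st.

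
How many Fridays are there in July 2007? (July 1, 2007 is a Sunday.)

4

July 1, 2007 is a Sunday; the first Friday on or after it is July 6, 2007 (5 days later).
From July 6, 2007 to July 31, 2007 is 31 − 6 = 25 days.
25 ÷ 7 = 3 full weeks with remainder 4, so 3 more Fridays after the first → 4.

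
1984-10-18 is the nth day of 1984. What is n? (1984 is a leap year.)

Days in months before October: 31 + 29 + 31 + 30 + 31 + 30 + 31 + 31 + 30 = 274.
Plus 18 days into October → day 292.

292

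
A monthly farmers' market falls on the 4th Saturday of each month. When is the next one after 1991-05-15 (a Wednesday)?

1991-05-25

May 1991 starts on a Wednesday; its first Saturday is the 4th, so the 4th Saturday is the 25th — 1991-05-25.
1991-05-25 is after 1991-05-15, so that is the next one.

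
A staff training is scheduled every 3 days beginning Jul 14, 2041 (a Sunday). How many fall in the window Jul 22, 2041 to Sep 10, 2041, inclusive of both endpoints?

Occurrences land 3·i days after Jul 14, 2041 for i = 0, 1, 2, …
Jul 22, 2041 is 8 days after the start; 8 ÷ 3 = 2 remainder 2; since the remainder is 2, round up to i = 3. First occurrence in the window: #4 on Jul 23, 2041 (3×3 = 9 days in).
Sep 10, 2041 is 58 days after the start; 58 ÷ 3 = 19 remainder 1. Last occurrence in the window: #20 on Sep 9, 2041.
Occurrences #4 through #20: 17 in total.

17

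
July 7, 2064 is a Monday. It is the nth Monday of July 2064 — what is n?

1st

Day 7 falls in week ⌈7/7⌉ of the month.
Days 1–7 hold the 1st Monday, 8–14 the 2nd, 15–21 the 3rd, 22–28 the 4th, 29–31 the 5th.
7 is in the range for the 1st.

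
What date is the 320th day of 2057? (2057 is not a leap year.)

Nov 16, 2057

Jan has 31 days (320 − 31 = 289 remain).
Feb has 28 days (289 − 28 = 261 remain).
Mar has 31 days (261 − 31 = 230 remain).
Apr has 30 days (230 − 30 = 200 remain).
May has 31 days (200 − 31 = 169 remain).
Jun has 30 days (169 − 30 = 139 remain).
Jul has 31 days (139 − 31 = 108 remain).
Aug has 31 days (108 − 31 = 77 remain).
Sep has 30 days (77 − 30 = 47 remain).
Oct has 31 days (47 − 31 = 16 remain).
16 into Nov → Nov 16.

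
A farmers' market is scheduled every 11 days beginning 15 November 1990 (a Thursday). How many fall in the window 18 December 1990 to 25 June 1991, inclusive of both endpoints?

18

Occurrences land 11·i days after 15 November 1990 for i = 0, 1, 2, …
18 December 1990 is 33 days after the start; 33 ÷ 11 = 3 remainder 0. First occurrence in the window: #4 on 18 December 1990 (3×11 = 33 days in).
25 June 1991 is 222 days after the start; 222 ÷ 11 = 20 remainder 2. Last occurrence in the window: #21 on 23 June 1991.
Occurrences #4 through #21: 18 in total.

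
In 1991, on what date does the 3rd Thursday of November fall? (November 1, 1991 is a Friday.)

1991-11-21

November 1991 begins on a Friday, so the first Thursday is November 7 (6 days later).
The 3rd Thursday is 2 weeks later: 7 + 14 = 21.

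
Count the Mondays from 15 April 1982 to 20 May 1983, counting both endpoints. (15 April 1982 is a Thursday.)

57

15 April 1982 is a Thursday; the first Monday on or after it is 19 April 1982 (4 days later).
From 19 April 1982 to 20 May 1983: 256 + 140 = 396 days (rest of 1982, to 20 May 1983 in 1983).
396 ÷ 7 = 56 full weeks with remainder 4, so 56 more Mondays after the first → 57.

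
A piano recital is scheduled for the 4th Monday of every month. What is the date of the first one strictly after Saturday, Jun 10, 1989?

Jun 1989 starts on a Thursday; its first Monday is the 5th, so the 4th Monday is the 26th — Jun 26, 1989.
Jun 26, 1989 is after Jun 10, 1989, so that is the next one.

Jun 26, 1989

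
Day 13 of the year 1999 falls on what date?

13 into Jan → Jan 13.

Jan 13, 1999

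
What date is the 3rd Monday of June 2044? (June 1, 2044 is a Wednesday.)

20 June 2044

June 2044 begins on a Wednesday, so the first Monday is June 6 (5 days later).
The 3rd Monday is 2 weeks later: 6 + 14 = 20.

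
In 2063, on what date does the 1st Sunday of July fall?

The first Sunday of July 2063 is July 1.

July 1, 2063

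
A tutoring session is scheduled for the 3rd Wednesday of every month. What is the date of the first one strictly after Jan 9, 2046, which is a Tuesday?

Jan 2046 starts on a Monday; its first Wednesday is the 3rd, so the 3rd Wednesday is the 17th — Jan 17, 2046.
Jan 17, 2046 is after Jan 9, 2046, so that is the next one.

Jan 17, 2046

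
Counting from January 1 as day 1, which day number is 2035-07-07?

Days in months before July: 31 + 28 + 31 + 30 + 31 + 30 = 181.
Plus 7 days into July → day 188.

188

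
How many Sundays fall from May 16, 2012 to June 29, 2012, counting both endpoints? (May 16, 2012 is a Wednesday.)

6

May 16, 2012 is a Wednesday; the first Sunday on or after it is May 20, 2012 (4 days later).
From May 20, 2012 to June 29, 2012: 11 + 29 = 40 days (rest of May, June).
40 ÷ 7 = 5 full weeks with remainder 5, so 5 more Sundays after the first → 6.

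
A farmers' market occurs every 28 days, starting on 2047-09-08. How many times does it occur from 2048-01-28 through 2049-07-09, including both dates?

Occurrences land 28·i days after 2047-09-08 for i = 0, 1, 2, …
2048-01-28 is 142 days after the start; 142 ÷ 28 = 5 remainder 2; since the remainder is 2, round up to i = 6. First occurrence in the window: #7 on 2048-02-23 (6×28 = 168 days in).
2049-07-09 is 670 days after the start; 670 ÷ 28 = 23 remainder 26. Last occurrence in the window: #24 on 2049-06-13.
Occurrences #7 through #24: 18 in total.

18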